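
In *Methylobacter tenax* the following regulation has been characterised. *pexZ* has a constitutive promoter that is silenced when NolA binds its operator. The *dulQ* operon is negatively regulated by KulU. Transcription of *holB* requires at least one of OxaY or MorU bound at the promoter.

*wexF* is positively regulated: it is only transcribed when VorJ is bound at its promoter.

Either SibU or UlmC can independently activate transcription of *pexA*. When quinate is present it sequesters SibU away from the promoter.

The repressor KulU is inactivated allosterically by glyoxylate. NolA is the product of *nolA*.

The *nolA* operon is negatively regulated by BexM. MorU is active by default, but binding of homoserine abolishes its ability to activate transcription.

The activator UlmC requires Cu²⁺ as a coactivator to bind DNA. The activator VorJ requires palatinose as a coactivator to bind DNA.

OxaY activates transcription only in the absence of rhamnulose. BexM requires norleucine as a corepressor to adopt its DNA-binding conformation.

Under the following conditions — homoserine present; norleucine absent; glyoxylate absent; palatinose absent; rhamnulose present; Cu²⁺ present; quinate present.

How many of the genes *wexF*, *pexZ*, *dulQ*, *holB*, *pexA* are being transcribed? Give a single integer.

1

Palatinose is absent, so VorJ is inactive.
Required activator VorJ is absent, so *wexF* is not transcribed.
→ *wexF* is OFF.
Norleucine is absent, so BexM is inactive.
With no repressor bound, *nolA* is transcribed.
So NolA is produced and active.
With repressor NolA bound, *pexZ* is not transcribed.
→ *pexZ* is OFF.
Glyoxylate is absent, so KulU is active.
With repressor KulU bound, *dulQ* is not transcribed.
→ *dulQ* is OFF.
Rhamnulose is present, so OxaY is inactive.
Homoserine is present, so MorU is inactive.
No activator is available at the *holB* promoter, so *holB* is not transcribed.
→ *holB* is OFF.
Quinate is present, so SibU is inactive.
Cu²⁺ is present, so UlmC is active.
Activator UlmC is present, so *pexA* is transcribed.
→ *pexA* is ON.
1 of the 5 genes is transcribed.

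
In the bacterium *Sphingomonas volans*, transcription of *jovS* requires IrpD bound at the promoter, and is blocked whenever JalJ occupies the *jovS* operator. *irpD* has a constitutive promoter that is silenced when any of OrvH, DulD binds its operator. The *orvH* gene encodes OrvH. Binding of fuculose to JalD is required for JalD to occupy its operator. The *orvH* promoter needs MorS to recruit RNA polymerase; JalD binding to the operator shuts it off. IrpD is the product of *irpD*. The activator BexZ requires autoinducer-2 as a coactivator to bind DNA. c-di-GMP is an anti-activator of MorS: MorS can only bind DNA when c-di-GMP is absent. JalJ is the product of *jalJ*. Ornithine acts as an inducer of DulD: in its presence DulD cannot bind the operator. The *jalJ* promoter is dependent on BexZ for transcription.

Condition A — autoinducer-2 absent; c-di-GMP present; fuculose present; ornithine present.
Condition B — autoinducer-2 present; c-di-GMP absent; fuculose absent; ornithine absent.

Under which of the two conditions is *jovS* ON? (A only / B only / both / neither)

Condition A:
Autoinducer-2 is absent, so BexZ is inactive.
Required activator BexZ is absent, so *jalJ* is not transcribed.
So JalJ is not produced.
c-di-GMP is present, so MorS is inactive.
Fuculose is present, so JalD is active.
With repressor JalD bound, *orvH* is not transcribed.
So OrvH is not produced.
Ornithine is present, so DulD is inactive.
With no repressor bound, *irpD* is transcribed.
So IrpD is produced and active.
No repressor is bound and IrpD is active, so *jovS* is transcribed.
→ *jovS* is ON in A.
Condition B:
Autoinducer-2 is present, so BexZ is active.
No repressor is bound and BexZ is active, so *jalJ* is transcribed.
So JalJ is produced and active.
c-di-GMP is absent, so MorS is active.
Fuculose is absent, so JalD is inactive.
No repressor is bound and MorS is active, so *orvH* is transcribed.
So OrvH is produced and active.
Ornithine is absent, so DulD is active.
With repressor OrvH bound, *irpD* is not transcribed.
So IrpD is not produced.
With repressor JalJ bound, *jovS* is not transcribed.
→ *jovS* is OFF in B.

A only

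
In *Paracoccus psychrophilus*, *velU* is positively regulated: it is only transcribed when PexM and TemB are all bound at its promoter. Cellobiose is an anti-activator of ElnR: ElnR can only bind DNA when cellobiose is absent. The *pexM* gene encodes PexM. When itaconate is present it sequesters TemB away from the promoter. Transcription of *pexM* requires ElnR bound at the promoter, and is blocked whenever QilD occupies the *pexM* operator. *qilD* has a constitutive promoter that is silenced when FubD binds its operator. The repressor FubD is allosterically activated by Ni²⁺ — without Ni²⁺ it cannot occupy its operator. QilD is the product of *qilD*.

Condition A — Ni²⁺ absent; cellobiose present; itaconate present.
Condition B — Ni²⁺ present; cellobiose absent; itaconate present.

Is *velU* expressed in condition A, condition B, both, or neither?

neither

Condition A:
Ni²⁺ is absent, so FubD is inactive.
With no repressor bound, *qilD* is transcribed.
So QilD is produced and active.
Cellobiose is present, so ElnR is inactive.
With repressor QilD bound, *pexM* is not transcribed.
So PexM is not produced.
Itaconate is present, so TemB is inactive.
Required activator PexM is absent, so *velU* is not transcribed.
→ *velU* is OFF in A.
Condition B:
Ni²⁺ is present, so FubD is active.
With repressor FubD bound, *qilD* is not transcribed.
So QilD is not produced.
Cellobiose is absent, so ElnR is active.
No repressor is bound and ElnR is active, so *pexM* is transcribed.
So PexM is produced and active.
Itaconate is present, so TemB is inactive.
Required activator TemB is absent, so *velU* is not transcribed.
→ *velU* is OFF in B.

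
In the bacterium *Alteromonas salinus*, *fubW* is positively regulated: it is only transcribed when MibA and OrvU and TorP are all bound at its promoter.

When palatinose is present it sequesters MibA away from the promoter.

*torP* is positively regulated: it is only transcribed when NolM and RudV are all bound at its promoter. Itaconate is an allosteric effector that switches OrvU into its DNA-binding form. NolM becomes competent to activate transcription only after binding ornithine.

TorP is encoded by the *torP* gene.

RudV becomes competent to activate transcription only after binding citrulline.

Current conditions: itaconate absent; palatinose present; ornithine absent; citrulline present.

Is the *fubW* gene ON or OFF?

Palatinose is present, so MibA is inactive.
Itaconate is absent, so OrvU is inactive.
Ornithine is absent, so NolM is inactive.
Citrulline is present, so RudV is active.
Required activator NolM is absent, so *torP* is not transcribed.
So TorP is not produced.
Required activator MibA is absent, so *fubW* is not transcribed.

OFF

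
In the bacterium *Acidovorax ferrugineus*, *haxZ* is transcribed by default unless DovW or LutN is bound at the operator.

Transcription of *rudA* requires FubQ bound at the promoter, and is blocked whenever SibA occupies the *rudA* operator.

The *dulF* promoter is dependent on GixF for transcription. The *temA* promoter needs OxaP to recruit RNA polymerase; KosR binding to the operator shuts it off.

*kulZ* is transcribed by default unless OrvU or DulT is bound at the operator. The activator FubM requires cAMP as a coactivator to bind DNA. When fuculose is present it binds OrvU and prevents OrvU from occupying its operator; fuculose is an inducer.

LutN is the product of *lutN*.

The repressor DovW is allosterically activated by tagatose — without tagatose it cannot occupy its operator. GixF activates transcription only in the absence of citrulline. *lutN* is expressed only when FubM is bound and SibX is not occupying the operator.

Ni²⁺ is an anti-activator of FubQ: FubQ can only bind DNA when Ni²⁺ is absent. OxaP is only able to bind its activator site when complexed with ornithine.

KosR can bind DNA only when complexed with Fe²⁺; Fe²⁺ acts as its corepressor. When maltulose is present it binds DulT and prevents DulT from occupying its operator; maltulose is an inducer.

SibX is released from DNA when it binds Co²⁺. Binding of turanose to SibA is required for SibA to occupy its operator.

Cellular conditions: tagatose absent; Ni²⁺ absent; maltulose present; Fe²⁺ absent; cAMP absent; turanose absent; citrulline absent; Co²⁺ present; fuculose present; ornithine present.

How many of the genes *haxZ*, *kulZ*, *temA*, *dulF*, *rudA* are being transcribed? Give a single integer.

Tagatose is absent, so DovW is inactive.
cAMP is absent, so FubM is inactive.
Co²⁺ is present, so SibX is inactive.
Required activator FubM is absent, so *lutN* is not transcribed.
So LutN is not produced.
With no repressor bound, *haxZ* is transcribed.
→ *haxZ* is ON.
Fuculose is present, so OrvU is inactive.
Maltulose is present, so DulT is inactive.
With no repressor bound, *kulZ* is transcribed.
→ *kulZ* is ON.
Ornithine is present, so OxaP is active.
Fe²⁺ is absent, so KosR is inactive.
No repressor is bound and OxaP is active, so *temA* is transcribed.
→ *temA* is ON.
Citrulline is absent, so GixF is active.
No repressor is bound and GixF is active, so *dulF* is transcribed.
→ *dulF* is ON.
Ni²⁺ is absent, so FubQ is active.
Turanose is absent, so SibA is inactive.
No repressor is bound and FubQ is active, so *rudA* is transcribed.
→ *rudA* is ON.
5 of the 5 genes are transcribed.

5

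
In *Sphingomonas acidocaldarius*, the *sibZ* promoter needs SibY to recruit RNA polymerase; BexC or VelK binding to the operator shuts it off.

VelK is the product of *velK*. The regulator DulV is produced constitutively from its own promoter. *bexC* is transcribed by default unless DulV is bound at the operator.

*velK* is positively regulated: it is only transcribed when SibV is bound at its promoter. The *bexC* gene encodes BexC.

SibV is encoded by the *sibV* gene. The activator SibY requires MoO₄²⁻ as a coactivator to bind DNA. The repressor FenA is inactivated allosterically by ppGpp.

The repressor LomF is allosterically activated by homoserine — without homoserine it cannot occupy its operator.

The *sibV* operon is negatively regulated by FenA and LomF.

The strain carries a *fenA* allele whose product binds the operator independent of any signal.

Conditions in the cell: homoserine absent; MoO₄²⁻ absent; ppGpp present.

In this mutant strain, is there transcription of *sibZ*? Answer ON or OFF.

MoO₄²⁻ is absent, so SibY is inactive.
DulV is produced constitutively and is active.
With repressor DulV bound, *bexC* is not transcribed.
So BexC is not produced.
FenA is constitutively active in this strain.
Homoserine is absent, so LomF is inactive.
With repressor FenA bound, *sibV* is not transcribed.
So SibV is not produced.
Required activator SibV is absent, so *velK* is not transcribed.
So VelK is not produced.
Required activator SibY is absent, so *sibZ* is not transcribed.

OFF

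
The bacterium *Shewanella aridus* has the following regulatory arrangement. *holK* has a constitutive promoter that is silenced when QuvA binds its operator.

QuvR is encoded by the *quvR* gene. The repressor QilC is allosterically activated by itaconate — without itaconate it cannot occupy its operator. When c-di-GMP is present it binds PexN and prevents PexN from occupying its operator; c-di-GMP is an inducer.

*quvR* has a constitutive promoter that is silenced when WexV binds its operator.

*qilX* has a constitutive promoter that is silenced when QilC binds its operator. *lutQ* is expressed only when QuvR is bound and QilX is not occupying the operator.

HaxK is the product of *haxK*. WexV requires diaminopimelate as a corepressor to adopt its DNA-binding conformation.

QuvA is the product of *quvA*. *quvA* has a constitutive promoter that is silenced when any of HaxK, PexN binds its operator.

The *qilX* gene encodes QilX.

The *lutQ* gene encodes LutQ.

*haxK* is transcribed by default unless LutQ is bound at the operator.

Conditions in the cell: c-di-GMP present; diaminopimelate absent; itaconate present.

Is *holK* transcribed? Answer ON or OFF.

OFF

Itaconate is present, so QilC is active.
With repressor QilC bound, *qilX* is not transcribed.
So QilX is not produced.
Diaminopimelate is absent, so WexV is inactive.
With no repressor bound, *quvR* is transcribed.
So QuvR is produced and active.
No repressor is bound and QuvR is active, so *lutQ* is transcribed.
So LutQ is produced and active.
With repressor LutQ bound, *haxK* is not transcribed.
So HaxK is not produced.
c-di-GMP is present, so PexN is inactive.
With no repressor bound, *quvA* is transcribed.
So QuvA is produced and active.
With repressor QuvA bound, *holK* is not transcribed.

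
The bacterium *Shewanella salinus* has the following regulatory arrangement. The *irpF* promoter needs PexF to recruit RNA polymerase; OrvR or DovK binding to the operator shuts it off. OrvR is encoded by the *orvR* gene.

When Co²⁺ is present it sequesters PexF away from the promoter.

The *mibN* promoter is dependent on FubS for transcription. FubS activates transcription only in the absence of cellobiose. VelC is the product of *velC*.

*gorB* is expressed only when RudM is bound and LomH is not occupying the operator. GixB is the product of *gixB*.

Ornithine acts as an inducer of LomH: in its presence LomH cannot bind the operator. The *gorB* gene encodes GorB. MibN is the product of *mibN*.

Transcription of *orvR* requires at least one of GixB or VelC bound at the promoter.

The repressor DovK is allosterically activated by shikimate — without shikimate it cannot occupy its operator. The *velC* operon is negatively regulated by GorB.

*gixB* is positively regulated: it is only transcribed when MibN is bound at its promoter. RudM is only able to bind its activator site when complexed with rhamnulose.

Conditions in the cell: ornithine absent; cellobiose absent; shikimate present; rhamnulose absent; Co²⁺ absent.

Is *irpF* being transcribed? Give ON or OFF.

Cellobiose is absent, so FubS is active.
No repressor is bound and FubS is active, so *mibN* is transcribed.
So MibN is produced and active.
No repressor is bound and MibN is active, so *gixB* is transcribed.
So GixB is produced and active.
Rhamnulose is absent, so RudM is inactive.
Ornithine is absent, so LomH is active.
With repressor LomH bound, *gorB* is not transcribed.
So GorB is not produced.
With no repressor bound, *velC* is transcribed.
So VelC is produced and active.
Activator GixB is present, so *orvR* is transcribed.
So OrvR is produced and active.
Co²⁺ is absent, so PexF is active.
Shikimate is present, so DovK is active.
With repressor OrvR bound, *irpF* is not transcribed.

OFF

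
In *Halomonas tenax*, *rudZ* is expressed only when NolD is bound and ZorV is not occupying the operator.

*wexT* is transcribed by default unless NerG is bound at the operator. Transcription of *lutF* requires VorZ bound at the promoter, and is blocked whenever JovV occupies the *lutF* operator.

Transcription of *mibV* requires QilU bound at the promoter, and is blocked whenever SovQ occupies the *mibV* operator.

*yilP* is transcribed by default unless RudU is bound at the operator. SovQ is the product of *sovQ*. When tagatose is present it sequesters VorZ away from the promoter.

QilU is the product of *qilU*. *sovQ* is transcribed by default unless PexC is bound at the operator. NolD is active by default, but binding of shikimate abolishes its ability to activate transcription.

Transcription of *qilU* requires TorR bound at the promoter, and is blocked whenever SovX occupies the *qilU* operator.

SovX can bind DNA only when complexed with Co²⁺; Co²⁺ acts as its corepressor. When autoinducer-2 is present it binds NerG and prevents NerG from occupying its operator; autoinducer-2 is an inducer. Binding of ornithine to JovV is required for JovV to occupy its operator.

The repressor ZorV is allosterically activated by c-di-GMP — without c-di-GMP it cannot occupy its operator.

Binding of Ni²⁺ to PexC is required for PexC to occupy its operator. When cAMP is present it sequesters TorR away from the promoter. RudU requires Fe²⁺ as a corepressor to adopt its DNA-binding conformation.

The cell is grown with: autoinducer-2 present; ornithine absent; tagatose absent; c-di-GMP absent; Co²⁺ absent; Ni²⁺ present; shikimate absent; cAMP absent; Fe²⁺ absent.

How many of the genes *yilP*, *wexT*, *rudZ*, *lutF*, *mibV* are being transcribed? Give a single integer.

Fe²⁺ is absent, so RudU is inactive.
With no repressor bound, *yilP* is transcribed.
→ *yilP* is ON.
Autoinducer-2 is present, so NerG is inactive.
With no repressor bound, *wexT* is transcribed.
→ *wexT* is ON.
Shikimate is absent, so NolD is active.
c-di-GMP is absent, so ZorV is inactive.
No repressor is bound and NolD is active, so *rudZ* is transcribed.
→ *rudZ* is ON.
Tagatose is absent, so VorZ is active.
Ornithine is absent, so JovV is inactive.
No repressor is bound and VorZ is active, so *lutF* is transcribed.
→ *lutF* is ON.
Co²⁺ is absent, so SovX is inactive.
cAMP is absent, so TorR is active.
No repressor is bound and TorR is active, so *qilU* is transcribed.
So QilU is produced and active.
Ni²⁺ is present, so PexC is active.
With repressor PexC bound, *sovQ* is not transcribed.
So SovQ is not produced.
No repressor is bound and QilU is active, so *mibV* is transcribed.
→ *mibV* is ON.
5 of the 5 genes are transcribed.

5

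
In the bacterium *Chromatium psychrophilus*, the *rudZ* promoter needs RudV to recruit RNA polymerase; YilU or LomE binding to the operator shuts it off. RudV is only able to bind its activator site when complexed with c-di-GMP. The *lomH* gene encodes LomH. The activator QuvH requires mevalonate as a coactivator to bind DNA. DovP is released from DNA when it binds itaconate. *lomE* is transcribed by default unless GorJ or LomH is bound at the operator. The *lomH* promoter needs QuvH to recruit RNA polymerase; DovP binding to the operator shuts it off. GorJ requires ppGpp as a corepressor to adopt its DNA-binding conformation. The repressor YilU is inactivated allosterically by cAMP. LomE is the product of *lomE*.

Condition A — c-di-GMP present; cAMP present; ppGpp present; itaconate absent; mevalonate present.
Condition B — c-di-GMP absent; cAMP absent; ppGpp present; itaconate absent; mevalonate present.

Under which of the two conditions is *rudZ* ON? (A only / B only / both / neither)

Condition A:
c-di-GMP is present, so RudV is active.
cAMP is present, so YilU is inactive.
ppGpp is present, so GorJ is active.
Itaconate is absent, so DovP is active.
Mevalonate is present, so QuvH is active.
With repressor DovP bound, *lomH* is not transcribed.
So LomH is not produced.
With repressor GorJ bound, *lomE* is not transcribed.
So LomE is not produced.
No repressor is bound and RudV is active, so *rudZ* is transcribed.
→ *rudZ* is ON in A.
Condition B:
c-di-GMP is absent, so RudV is inactive.
cAMP is absent, so YilU is active.
ppGpp is present, so GorJ is active.
Itaconate is absent, so DovP is active.
Mevalonate is present, so QuvH is active.
With repressor DovP bound, *lomH* is not transcribed.
So LomH is not produced.
With repressor GorJ bound, *lomE* is not transcribed.
So LomE is not produced.
With repressor YilU bound, *rudZ* is not transcribed.
→ *rudZ* is OFF in B.

A only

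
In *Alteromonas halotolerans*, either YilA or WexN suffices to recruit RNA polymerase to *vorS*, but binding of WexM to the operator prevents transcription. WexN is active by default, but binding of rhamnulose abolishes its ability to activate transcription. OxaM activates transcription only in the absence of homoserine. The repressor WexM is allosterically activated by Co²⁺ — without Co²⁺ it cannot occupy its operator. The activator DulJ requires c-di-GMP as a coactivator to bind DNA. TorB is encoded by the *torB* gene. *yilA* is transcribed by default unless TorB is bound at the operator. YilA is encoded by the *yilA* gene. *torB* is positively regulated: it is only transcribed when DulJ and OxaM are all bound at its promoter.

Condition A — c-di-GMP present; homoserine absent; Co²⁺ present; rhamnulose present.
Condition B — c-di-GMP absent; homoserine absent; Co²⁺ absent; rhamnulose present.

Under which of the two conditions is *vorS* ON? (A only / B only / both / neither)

B only

Condition A:
c-di-GMP is present, so DulJ is active.
Homoserine is absent, so OxaM is active.
No repressor is bound and DulJ and OxaM are active, so *torB* is transcribed.
So TorB is produced and active.
With repressor TorB bound, *yilA* is not transcribed.
So YilA is not produced.
Co²⁺ is present, so WexM is active.
Rhamnulose is present, so WexN is inactive.
With repressor WexM bound, *vorS* is not transcribed.
→ *vorS* is OFF in A.
Condition B:
c-di-GMP is absent, so DulJ is inactive.
Homoserine is absent, so OxaM is active.
Required activator DulJ is absent, so *torB* is not transcribed.
So TorB is not produced.
With no repressor bound, *yilA* is transcribed.
So YilA is produced and active.
Co²⁺ is absent, so WexM is inactive.
Rhamnulose is present, so WexN is inactive.
Activator YilA is present, so *vorS* is transcribed.
→ *vorS* is ON in B.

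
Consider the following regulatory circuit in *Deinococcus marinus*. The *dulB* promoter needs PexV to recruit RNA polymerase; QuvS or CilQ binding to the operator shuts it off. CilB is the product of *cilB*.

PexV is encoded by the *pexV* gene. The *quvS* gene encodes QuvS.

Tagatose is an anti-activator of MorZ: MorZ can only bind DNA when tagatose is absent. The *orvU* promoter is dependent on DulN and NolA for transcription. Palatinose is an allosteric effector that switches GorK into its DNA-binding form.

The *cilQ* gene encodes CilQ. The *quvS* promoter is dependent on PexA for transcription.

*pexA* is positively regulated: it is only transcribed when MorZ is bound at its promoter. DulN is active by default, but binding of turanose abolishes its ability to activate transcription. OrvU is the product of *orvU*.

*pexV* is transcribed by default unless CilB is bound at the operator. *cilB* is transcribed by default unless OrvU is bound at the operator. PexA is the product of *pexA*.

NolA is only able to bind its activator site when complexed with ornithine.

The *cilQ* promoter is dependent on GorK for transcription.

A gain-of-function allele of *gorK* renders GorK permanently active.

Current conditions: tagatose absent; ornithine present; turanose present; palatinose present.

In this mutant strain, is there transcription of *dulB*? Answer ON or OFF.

OFF

Tagatose is absent, so MorZ is active.
No repressor is bound and MorZ is active, so *pexA* is transcribed.
So PexA is produced and active.
No repressor is bound and PexA is active, so *quvS* is transcribed.
So QuvS is produced and active.
Turanose is present, so DulN is inactive.
Ornithine is present, so NolA is active.
Required activator DulN is absent, so *orvU* is not transcribed.
So OrvU is not produced.
With no repressor bound, *cilB* is transcribed.
So CilB is produced and active.
With repressor CilB bound, *pexV* is not transcribed.
So PexV is not produced.
GorK is constitutively active in this strain.
No repressor is bound and GorK is active, so *cilQ* is transcribed.
So CilQ is produced and active.
With repressor QuvS bound, *dulB* is not transcribed.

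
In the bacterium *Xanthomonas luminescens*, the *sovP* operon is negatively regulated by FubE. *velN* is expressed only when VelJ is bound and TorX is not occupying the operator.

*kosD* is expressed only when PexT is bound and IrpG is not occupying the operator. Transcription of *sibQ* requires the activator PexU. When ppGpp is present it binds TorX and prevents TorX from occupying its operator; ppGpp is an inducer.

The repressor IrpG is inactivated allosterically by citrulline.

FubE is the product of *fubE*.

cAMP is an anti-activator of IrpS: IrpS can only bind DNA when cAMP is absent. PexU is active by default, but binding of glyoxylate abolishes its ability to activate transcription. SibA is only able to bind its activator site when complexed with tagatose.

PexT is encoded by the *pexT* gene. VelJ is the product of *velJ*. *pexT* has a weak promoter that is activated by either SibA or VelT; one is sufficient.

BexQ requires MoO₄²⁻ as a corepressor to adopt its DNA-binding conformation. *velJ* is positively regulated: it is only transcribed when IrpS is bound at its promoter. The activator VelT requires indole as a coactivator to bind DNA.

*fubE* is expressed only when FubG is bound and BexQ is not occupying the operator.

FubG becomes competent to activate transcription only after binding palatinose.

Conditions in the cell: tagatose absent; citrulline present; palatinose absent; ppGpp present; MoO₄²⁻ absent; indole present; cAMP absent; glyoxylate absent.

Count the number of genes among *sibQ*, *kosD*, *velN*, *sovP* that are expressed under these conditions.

4

Glyoxylate is absent, so PexU is active.
No repressor is bound and PexU is active, so *sibQ* is transcribed.
→ *sibQ* is ON.
Citrulline is present, so IrpG is inactive.
Tagatose is absent, so SibA is inactive.
Indole is present, so VelT is active.
Activator VelT is present, so *pexT* is transcribed.
So PexT is produced and active.
No repressor is bound and PexT is active, so *kosD* is transcribed.
→ *kosD* is ON.
ppGpp is present, so TorX is inactive.
cAMP is absent, so IrpS is active.
No repressor is bound and IrpS is active, so *velJ* is transcribed.
So VelJ is produced and active.
No repressor is bound and VelJ is active, so *velN* is transcribed.
→ *velN* is ON.
MoO₄²⁻ is absent, so BexQ is inactive.
Palatinose is absent, so FubG is inactive.
Required activator FubG is absent, so *fubE* is not transcribed.
So FubE is not produced.
With no repressor bound, *sovP* is transcribed.
→ *sovP* is ON.
4 of the 4 genes are transcribed.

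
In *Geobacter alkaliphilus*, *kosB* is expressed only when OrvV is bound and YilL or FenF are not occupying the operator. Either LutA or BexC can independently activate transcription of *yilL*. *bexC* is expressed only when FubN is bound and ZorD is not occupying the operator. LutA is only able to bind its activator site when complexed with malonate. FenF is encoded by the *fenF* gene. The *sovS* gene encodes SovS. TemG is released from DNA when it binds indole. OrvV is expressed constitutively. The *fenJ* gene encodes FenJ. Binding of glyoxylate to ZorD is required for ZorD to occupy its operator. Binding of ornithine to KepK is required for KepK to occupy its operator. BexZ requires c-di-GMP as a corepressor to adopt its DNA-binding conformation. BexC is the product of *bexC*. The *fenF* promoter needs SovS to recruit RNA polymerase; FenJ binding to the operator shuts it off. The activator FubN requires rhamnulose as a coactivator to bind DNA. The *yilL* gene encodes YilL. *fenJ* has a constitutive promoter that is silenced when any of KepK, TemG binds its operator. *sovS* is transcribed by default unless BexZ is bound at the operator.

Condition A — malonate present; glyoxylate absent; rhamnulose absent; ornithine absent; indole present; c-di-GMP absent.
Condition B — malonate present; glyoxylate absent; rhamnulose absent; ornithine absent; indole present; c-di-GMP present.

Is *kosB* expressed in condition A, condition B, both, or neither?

Condition A:
OrvV is produced constitutively and is active.
Malonate is present, so LutA is active.
Glyoxylate is absent, so ZorD is inactive.
Rhamnulose is absent, so FubN is inactive.
Required activator FubN is absent, so *bexC* is not transcribed.
So BexC is not produced.
Activator LutA is present, so *yilL* is transcribed.
So YilL is produced and active.
Ornithine is absent, so KepK is inactive.
Indole is present, so TemG is inactive.
With no repressor bound, *fenJ* is transcribed.
So FenJ is produced and active.
c-di-GMP is absent, so BexZ is inactive.
With no repressor bound, *sovS* is transcribed.
So SovS is produced and active.
With repressor FenJ bound, *fenF* is not transcribed.
So FenF is not produced.
With repressor YilL bound, *kosB* is not transcribed.
→ *kosB* is OFF in A.
Condition B:
OrvV is produced constitutively and is active.
Malonate is present, so LutA is active.
Glyoxylate is absent, so ZorD is inactive.
Rhamnulose is absent, so FubN is inactive.
Required activator FubN is absent, so *bexC* is not transcribed.
So BexC is not produced.
Activator LutA is present, so *yilL* is transcribed.
So YilL is produced and active.
Ornithine is absent, so KepK is inactive.
Indole is present, so TemG is inactive.
With no repressor bound, *fenJ* is transcribed.
So FenJ is produced and active.
c-di-GMP is present, so BexZ is active.
With repressor BexZ bound, *sovS* is not transcribed.
So SovS is not produced.
With repressor FenJ bound, *fenF* is not transcribed.
So FenF is not produced.
With repressor YilL bound, *kosB* is not transcribed.
→ *kosB* is OFF in B.

neither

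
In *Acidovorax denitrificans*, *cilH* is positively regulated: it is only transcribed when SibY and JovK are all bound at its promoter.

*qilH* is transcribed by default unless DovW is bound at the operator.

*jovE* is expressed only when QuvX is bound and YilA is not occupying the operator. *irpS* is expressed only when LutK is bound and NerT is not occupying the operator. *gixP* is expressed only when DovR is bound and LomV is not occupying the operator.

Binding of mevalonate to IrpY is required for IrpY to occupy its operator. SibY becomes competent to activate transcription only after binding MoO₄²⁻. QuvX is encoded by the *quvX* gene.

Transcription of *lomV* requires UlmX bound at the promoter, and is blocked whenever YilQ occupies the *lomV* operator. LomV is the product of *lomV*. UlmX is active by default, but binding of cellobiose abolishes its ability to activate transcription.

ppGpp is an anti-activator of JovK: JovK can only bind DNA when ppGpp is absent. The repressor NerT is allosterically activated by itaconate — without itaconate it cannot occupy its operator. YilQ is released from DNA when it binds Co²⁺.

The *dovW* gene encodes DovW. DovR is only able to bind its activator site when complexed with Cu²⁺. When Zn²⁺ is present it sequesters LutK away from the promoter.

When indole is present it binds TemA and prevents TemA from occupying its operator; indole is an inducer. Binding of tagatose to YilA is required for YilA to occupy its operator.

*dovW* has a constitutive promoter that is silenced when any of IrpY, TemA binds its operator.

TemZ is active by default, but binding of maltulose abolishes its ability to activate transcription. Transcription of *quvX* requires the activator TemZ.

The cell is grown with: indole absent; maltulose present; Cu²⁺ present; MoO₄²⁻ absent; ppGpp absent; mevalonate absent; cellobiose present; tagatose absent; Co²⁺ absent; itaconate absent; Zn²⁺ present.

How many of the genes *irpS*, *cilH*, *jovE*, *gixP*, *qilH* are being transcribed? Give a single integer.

2

Zn²⁺ is present, so LutK is inactive.
Itaconate is absent, so NerT is inactive.
Required activator LutK is absent, so *irpS* is not transcribed.
→ *irpS* is OFF.
MoO₄²⁻ is absent, so SibY is inactive.
ppGpp is absent, so JovK is active.
Required activator SibY is absent, so *cilH* is not transcribed.
→ *cilH* is OFF.
Maltulose is present, so TemZ is inactive.
Required activator TemZ is absent, so *quvX* is not transcribed.
So QuvX is not produced.
Tagatose is absent, so YilA is inactive.
Required activator QuvX is absent, so *jovE* is not transcribed.
→ *jovE* is OFF.
Co²⁺ is absent, so YilQ is active.
Cellobiose is present, so UlmX is inactive.
With repressor YilQ bound, *lomV* is not transcribed.
So LomV is not produced.
Cu²⁺ is present, so DovR is active.
No repressor is bound and DovR is active, so *gixP* is transcribed.
→ *gixP* is ON.
Mevalonate is absent, so IrpY is inactive.
Indole is absent, so TemA is active.
With repressor TemA bound, *dovW* is not transcribed.
So DovW is not produced.
With no repressor bound, *qilH* is transcribed.
→ *qilH* is ON.
2 of the 5 genes are transcribed.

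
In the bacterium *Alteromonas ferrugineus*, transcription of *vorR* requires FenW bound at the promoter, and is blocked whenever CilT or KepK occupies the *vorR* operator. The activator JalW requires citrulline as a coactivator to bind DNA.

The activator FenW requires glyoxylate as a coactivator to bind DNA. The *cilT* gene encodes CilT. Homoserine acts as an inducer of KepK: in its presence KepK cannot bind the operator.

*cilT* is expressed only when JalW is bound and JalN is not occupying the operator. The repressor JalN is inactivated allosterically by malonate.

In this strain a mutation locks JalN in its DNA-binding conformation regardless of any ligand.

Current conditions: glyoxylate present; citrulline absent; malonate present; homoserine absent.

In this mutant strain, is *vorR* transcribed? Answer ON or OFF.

OFF

Citrulline is absent, so JalW is inactive.
JalN is constitutively active in this strain.
With repressor JalN bound, *cilT* is not transcribed.
So CilT is not produced.
Glyoxylate is present, so FenW is active.
Homoserine is absent, so KepK is active.
With repressor KepK bound, *vorR* is not transcribed.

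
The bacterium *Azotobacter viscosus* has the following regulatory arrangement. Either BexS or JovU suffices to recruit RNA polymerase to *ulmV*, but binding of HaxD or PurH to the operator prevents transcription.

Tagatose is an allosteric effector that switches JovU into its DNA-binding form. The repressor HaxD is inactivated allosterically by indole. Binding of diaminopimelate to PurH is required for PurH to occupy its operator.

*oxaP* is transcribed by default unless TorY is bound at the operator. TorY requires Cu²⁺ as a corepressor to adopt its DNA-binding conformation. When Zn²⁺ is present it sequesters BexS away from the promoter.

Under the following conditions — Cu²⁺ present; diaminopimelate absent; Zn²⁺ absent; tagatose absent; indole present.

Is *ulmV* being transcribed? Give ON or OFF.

ON

Zn²⁺ is absent, so BexS is active.
Tagatose is absent, so JovU is inactive.
Indole is present, so HaxD is inactive.
Diaminopimelate is absent, so PurH is inactive.
Activator BexS is present, so *ulmV* is transcribed.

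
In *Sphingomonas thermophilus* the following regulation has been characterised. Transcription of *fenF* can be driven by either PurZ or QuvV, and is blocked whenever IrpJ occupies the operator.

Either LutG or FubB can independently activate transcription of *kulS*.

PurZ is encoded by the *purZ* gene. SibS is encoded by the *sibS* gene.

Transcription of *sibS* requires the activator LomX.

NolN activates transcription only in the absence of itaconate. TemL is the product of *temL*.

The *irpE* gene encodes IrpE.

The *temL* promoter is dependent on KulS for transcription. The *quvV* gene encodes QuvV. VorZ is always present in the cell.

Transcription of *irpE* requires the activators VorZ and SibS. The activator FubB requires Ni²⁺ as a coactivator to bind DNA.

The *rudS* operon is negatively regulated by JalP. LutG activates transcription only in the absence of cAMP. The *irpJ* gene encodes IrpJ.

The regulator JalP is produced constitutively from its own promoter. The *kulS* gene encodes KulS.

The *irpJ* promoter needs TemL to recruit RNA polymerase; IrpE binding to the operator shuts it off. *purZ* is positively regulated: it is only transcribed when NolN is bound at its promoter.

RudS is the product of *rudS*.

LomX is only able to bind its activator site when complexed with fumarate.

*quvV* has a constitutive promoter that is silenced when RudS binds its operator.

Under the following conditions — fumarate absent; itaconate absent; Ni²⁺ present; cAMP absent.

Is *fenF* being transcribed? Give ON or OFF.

OFF

Itaconate is absent, so NolN is active.
No repressor is bound and NolN is active, so *purZ* is transcribed.
So PurZ is produced and active.
JalP is produced constitutively and is active.
With repressor JalP bound, *rudS* is not transcribed.
So RudS is not produced.
With no repressor bound, *quvV* is transcribed.
So QuvV is produced and active.
VorZ is produced constitutively and is active.
Fumarate is absent, so LomX is inactive.
Required activator LomX is absent, so *sibS* is not transcribed.
So SibS is not produced.
Required activator SibS is absent, so *irpE* is not transcribed.
So IrpE is not produced.
cAMP is absent, so LutG is active.
Ni²⁺ is present, so FubB is active.
Activator LutG is present, so *kulS* is transcribed.
So KulS is produced and active.
No repressor is bound and KulS is active, so *temL* is transcribed.
So TemL is produced and active.
No repressor is bound and TemL is active, so *irpJ* is transcribed.
So IrpJ is produced and active.
With repressor IrpJ bound, *fenF* is not transcribed.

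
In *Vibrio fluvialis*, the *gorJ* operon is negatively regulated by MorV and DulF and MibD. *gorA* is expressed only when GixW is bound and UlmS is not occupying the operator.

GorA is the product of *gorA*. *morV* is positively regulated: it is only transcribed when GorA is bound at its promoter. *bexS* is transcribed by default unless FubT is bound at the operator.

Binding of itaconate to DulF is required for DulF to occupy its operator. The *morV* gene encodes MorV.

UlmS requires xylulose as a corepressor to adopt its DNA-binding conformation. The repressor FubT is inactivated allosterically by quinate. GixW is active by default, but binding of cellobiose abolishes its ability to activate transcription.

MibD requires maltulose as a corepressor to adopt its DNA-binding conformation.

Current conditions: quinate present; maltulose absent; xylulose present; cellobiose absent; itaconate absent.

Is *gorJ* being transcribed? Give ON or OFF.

Xylulose is present, so UlmS is active.
Cellobiose is absent, so GixW is active.
With repressor UlmS bound, *gorA* is not transcribed.
So GorA is not produced.
Required activator GorA is absent, so *morV* is not transcribed.
So MorV is not produced.
Itaconate is absent, so DulF is inactive.
Maltulose is absent, so MibD is inactive.
With no repressor bound, *gorJ* is transcribed.

ON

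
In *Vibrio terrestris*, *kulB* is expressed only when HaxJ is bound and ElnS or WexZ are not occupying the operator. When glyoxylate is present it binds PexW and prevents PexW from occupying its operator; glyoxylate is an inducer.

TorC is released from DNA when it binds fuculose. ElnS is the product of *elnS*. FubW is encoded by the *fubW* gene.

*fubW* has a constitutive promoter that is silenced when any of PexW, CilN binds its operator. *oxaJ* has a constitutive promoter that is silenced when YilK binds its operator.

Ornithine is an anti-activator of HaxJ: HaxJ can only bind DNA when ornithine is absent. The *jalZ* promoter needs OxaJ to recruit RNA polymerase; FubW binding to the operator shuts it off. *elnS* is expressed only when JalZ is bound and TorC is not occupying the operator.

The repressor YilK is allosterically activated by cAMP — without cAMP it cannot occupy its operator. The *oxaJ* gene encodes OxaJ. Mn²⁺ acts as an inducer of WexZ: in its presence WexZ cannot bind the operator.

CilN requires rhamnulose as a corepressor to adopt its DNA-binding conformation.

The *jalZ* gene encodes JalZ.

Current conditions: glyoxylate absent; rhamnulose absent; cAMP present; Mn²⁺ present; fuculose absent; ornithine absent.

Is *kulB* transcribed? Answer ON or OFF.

Fuculose is absent, so TorC is active.
cAMP is present, so YilK is active.
With repressor YilK bound, *oxaJ* is not transcribed.
So OxaJ is not produced.
Glyoxylate is absent, so PexW is active.
Rhamnulose is absent, so CilN is inactive.
With repressor PexW bound, *fubW* is not transcribed.
So FubW is not produced.
Required activator OxaJ is absent, so *jalZ* is not transcribed.
So JalZ is not produced.
With repressor TorC bound, *elnS* is not transcribed.
So ElnS is not produced.
Ornithine is absent, so HaxJ is active.
Mn²⁺ is present, so WexZ is inactive.
No repressor is bound and HaxJ is active, so *kulB* is transcribed.

ON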